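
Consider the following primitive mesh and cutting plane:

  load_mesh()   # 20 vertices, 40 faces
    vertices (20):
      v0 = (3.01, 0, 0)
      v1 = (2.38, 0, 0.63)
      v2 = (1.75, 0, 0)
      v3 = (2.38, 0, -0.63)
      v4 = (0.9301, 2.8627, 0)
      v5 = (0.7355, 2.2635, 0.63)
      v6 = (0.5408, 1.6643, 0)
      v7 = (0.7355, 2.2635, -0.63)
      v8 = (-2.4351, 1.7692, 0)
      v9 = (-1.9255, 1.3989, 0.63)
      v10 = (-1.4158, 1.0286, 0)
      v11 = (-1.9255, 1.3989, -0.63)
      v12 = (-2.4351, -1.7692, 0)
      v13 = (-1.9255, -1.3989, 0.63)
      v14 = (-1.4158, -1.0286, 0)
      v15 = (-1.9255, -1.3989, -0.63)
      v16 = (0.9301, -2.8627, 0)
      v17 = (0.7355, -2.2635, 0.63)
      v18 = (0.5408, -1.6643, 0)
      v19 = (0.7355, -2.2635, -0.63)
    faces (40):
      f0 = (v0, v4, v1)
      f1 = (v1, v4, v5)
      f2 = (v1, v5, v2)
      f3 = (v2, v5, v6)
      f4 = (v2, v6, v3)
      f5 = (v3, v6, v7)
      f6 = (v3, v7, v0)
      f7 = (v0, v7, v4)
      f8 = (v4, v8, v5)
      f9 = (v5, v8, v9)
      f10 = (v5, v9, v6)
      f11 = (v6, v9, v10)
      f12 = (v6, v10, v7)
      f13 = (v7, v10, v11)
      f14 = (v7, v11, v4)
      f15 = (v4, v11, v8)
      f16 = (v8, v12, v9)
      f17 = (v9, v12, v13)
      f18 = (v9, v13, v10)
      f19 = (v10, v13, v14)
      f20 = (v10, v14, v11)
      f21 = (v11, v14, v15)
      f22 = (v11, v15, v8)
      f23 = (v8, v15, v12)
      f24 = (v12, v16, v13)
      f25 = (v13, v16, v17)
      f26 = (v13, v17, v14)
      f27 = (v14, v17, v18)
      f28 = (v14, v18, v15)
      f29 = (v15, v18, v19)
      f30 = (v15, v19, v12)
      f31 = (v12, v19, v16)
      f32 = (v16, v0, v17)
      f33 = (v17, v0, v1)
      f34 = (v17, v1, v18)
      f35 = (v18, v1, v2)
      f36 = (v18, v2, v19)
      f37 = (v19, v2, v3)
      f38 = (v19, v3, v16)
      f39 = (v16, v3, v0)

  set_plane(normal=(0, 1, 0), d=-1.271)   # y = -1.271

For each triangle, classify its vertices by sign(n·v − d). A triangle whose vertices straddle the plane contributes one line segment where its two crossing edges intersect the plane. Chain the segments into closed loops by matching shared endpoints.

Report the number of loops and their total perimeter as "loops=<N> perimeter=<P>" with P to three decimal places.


Straddling triangles (18 of 40):
  (v8,v12,v9) [+-+] → (-2.4351, -1.271, 0)–(-2.35496, -1.271, 0.0990707)  len=0.1274
  (v9,v12,v13) [+--] → (-2.35496, -1.271, 0.0990707)–(-1.9255, -1.271, 0.63)  len=0.6829
  (v9,v13,v10) [+-+] → (-1.9255, -1.271, 0.63)–(-1.89864, -1.271, 0.596807)  len=0.0427
  (v10,v13,v14) [+-+] → (-1.89864, -1.271, 0.596807)–(-1.74945, -1.271, 0.412401)  len=0.2372
  (v11,v14,v15) [++-] → (-1.74945, -1.271, -0.412401)–(-1.9255, -1.271, -0.63)  len=0.2799
  (v11,v15,v8) [+-+] → (-1.9255, -1.271, -0.63)–(-1.94607, -1.271, -0.604566)  len=0.0327
  (v8,v15,v12) [+--] → (-1.94607, -1.271, -0.604566)–(-2.4351, -1.271, 0)  len=0.7776
  (v13,v17,v14) [--+] → (-0.993519, -1.271, 0.123663)–(-1.74945, -1.271, 0.412401)  len=0.8092
  (v14,v17,v18) [+--] → (-0.993519, -1.271, 0.123663)–(-0.669725, -1.271, 0)  len=0.3466
  (v14,v18,v15) [+--] → (-0.669725, -1.271, 0)–(-1.74945, -1.271, -0.412401)  len=1.1558
  (v16,v0,v17) [-+-] → (2.08655, -1.271, 0)–(1.73282, -1.271, 0.353757)  len=0.5003
  (v17,v0,v1) [-++] → (1.73282, -1.271, 0.353757)–(1.45658, -1.271, 0.63)  len=0.3907
  (v17,v1,v18) [-+-] → (1.45658, -1.271, 0.63)–(0.975432, -1.271, 0.148879)  len=0.6804
  (v18,v1,v2) [-++] → (0.975432, -1.271, 0.148879)–(0.826553, -1.271, 0)  len=0.2105
  (v18,v2,v19) [-+-] → (0.826553, -1.271, 0)–(1.18034, -1.271, -0.353757)  len=0.5003
  (v19,v2,v3) [-++] → (1.18034, -1.271, -0.353757)–(1.45658, -1.271, -0.63)  len=0.3907
  (v19,v3,v16) [-+-] → (1.45658, -1.271, -0.63)–(1.73626, -1.271, -0.350289)  len=0.3956
  (v16,v3,v0) [-++] → (1.73626, -1.271, -0.350289)–(2.08655, -1.271, 0)  len=0.4954

Chained into 2 loop(s):
  loop 1: 10 segments, perimeter = 4.4920
  loop 2: 8 segments, perimeter = 3.5638
Total perimeter = 8.056

loops=2 perimeter=8.056


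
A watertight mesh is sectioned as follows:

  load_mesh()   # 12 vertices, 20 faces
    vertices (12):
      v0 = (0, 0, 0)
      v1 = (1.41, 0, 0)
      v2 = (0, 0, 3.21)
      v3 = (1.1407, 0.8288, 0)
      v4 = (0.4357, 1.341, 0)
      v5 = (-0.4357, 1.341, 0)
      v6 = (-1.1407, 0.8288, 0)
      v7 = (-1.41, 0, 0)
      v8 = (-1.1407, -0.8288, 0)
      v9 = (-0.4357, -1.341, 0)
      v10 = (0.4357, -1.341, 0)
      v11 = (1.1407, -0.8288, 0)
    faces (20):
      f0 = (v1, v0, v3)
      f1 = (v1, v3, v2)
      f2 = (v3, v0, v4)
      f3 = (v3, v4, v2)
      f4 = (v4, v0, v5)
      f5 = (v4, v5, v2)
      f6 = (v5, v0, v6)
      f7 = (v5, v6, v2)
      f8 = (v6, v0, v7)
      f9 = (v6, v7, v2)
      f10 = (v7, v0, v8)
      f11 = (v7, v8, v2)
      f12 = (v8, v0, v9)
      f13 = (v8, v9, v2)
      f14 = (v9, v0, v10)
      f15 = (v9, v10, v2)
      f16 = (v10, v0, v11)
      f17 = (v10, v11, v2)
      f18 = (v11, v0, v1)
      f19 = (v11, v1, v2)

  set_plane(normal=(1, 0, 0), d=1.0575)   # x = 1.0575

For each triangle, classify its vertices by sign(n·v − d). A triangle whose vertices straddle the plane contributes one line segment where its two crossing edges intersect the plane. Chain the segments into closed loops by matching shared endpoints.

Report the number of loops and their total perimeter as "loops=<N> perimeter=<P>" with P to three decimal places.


Straddling triangles (8 of 20):
  (v1,v0,v3) [+-+] → (1.0575, 0, 0)–(1.0575, 0.768349, 0)  len=0.7683
  (v1,v3,v2) [++-] → (1.0575, 0.768349, 0.23413)–(1.0575, 0, 0.8025)  len=0.9557
  (v3,v0,v4) [+--] → (1.0575, 0.768349, 0)–(1.0575, 0.889247, 0)  len=0.1209
  (v3,v4,v2) [+--] → (1.0575, 0.889247, 0)–(1.0575, 0.768349, 0.23413)  len=0.2635
  (v10,v0,v11) [--+] → (1.0575, -0.768349, 0)–(1.0575, -0.889247, 0)  len=0.1209
  (v10,v11,v2) [-+-] → (1.0575, -0.889247, 0)–(1.0575, -0.768349, 0.23413)  len=0.2635
  (v11,v0,v1) [+-+] → (1.0575, -0.768349, 0)–(1.0575, 0, 0)  len=0.7683
  (v11,v1,v2) [++-] → (1.0575, 0, 0.8025)–(1.0575, -0.768349, 0.23413)  len=0.9557

Chained into 1 loop(s):
  loop 1: 8 segments, perimeter = 4.2169
Total perimeter = 4.217

loops=1 perimeter=4.217


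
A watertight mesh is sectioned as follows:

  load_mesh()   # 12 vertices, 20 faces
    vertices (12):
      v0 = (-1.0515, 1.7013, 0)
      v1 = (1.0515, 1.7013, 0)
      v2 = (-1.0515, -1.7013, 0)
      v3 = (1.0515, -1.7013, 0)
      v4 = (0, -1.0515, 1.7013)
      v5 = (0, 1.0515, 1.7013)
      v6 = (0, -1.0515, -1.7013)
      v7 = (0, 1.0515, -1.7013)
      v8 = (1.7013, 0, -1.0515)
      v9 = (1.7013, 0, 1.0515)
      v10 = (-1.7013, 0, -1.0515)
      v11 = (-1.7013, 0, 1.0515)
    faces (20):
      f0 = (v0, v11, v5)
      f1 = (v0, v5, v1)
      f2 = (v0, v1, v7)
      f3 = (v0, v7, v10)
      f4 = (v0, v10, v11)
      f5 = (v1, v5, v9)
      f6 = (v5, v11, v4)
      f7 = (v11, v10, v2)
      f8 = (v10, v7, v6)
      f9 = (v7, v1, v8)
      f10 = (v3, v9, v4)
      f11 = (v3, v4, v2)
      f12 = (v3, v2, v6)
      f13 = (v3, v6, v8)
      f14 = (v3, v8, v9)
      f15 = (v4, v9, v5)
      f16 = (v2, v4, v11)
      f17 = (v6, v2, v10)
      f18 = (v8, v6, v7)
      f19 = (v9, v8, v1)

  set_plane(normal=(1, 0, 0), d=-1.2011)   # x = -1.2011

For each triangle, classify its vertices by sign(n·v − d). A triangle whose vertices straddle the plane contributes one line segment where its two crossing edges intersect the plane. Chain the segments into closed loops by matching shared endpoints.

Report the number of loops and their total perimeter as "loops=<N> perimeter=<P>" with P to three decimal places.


loops=1 perimeter=7.864

Straddling triangles (8 of 20):
  (v0,v11,v5) [+-+] → (-1.2011, 1.30962, 0.242081)–(-1.2011, 0.309152, 1.24255)  len=1.4149
  (v0,v7,v10) [++-] → (-1.2011, 0.309152, -1.24255)–(-1.2011, 1.30962, -0.242081)  len=1.4149
  (v0,v10,v11) [+--] → (-1.2011, 1.30962, -0.242081)–(-1.2011, 1.30962, 0.242081)  len=0.4842
  (v5,v11,v4) [+-+] → (-1.2011, 0.309152, 1.24255)–(-1.2011, -0.309152, 1.24255)  len=0.6183
  (v11,v10,v2) [--+] → (-1.2011, -1.30962, -0.242081)–(-1.2011, -1.30962, 0.242081)  len=0.4842
  (v10,v7,v6) [-++] → (-1.2011, 0.309152, -1.24255)–(-1.2011, -0.309152, -1.24255)  len=0.6183
  (v2,v4,v11) [++-] → (-1.2011, -0.309152, 1.24255)–(-1.2011, -1.30962, 0.242081)  len=1.4149
  (v6,v2,v10) [++-] → (-1.2011, -1.30962, -0.242081)–(-1.2011, -0.309152, -1.24255)  len=1.4149

Chained into 1 loop(s):
  loop 1: 8 segments, perimeter = 7.8644
Total perimeter = 7.864


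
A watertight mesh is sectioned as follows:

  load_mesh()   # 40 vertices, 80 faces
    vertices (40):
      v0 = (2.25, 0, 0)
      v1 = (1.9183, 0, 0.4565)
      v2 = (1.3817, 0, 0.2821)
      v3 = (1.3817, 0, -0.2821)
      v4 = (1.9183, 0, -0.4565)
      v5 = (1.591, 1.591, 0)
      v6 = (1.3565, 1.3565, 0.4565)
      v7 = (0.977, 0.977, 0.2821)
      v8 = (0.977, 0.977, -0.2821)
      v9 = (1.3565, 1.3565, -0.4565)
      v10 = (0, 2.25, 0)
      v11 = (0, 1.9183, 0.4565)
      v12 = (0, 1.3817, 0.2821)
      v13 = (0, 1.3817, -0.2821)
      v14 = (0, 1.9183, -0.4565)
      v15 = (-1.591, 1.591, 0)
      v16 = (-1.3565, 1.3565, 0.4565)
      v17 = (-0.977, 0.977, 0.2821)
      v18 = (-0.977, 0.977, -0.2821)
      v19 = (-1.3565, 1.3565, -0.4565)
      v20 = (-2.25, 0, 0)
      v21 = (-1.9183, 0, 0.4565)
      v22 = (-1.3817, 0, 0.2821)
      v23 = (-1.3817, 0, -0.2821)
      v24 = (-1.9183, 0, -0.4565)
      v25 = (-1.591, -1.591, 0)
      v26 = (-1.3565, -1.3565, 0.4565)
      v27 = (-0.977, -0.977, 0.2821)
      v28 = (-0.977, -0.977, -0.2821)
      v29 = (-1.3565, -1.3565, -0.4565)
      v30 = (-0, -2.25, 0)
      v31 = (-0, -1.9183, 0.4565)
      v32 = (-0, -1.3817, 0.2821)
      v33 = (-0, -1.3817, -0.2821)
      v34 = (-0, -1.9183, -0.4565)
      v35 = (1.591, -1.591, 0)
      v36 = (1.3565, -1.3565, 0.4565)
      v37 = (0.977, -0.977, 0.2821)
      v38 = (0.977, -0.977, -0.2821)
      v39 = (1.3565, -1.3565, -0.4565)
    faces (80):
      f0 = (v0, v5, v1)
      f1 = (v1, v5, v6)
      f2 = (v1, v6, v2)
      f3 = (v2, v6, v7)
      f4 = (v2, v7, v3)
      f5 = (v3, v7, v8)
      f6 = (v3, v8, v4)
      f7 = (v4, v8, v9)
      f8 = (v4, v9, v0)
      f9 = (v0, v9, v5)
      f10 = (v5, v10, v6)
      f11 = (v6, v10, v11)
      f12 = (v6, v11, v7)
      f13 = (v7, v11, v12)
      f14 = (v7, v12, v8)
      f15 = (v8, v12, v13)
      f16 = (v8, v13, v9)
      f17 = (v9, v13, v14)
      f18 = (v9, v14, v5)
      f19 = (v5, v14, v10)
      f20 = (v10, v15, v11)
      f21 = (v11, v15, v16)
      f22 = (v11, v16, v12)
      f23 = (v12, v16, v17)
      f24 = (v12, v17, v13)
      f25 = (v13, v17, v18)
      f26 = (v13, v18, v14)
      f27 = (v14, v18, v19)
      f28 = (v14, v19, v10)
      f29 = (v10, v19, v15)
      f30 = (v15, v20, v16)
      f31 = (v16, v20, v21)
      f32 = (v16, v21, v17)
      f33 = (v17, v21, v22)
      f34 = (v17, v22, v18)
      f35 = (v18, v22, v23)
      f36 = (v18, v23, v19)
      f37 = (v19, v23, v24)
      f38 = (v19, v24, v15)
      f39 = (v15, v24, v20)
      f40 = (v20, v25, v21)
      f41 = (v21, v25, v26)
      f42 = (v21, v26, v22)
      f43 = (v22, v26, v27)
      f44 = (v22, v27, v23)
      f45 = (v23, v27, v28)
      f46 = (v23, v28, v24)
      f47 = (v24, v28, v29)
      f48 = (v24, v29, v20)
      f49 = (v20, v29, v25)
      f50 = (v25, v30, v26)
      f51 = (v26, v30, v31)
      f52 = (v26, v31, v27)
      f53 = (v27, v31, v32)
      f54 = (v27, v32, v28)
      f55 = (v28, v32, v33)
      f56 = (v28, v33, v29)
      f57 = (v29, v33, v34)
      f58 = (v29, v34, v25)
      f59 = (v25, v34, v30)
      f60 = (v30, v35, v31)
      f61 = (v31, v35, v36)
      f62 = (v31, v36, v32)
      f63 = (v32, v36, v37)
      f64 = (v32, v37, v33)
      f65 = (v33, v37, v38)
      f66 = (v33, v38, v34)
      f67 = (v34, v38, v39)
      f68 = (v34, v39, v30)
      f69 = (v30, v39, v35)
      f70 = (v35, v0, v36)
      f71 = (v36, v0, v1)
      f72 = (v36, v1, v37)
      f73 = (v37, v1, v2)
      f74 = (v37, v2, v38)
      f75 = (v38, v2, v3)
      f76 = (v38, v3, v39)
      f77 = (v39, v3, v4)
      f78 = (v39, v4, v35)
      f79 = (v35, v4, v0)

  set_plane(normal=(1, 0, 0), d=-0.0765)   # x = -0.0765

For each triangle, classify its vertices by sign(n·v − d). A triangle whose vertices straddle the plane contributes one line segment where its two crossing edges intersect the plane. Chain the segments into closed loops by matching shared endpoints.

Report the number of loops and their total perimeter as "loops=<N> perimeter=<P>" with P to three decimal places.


Straddling triangles (20 of 80):
  (v10,v15,v11) [+-+] → (-0.0765, 2.21831, 0)–(-0.0765, 1.90256, 0.43455)  len=0.5372
  (v11,v15,v16) [+--] → (-0.0765, 1.90256, 0.43455)–(-0.0765, 1.88662, 0.4565)  len=0.0271
  (v11,v16,v12) [+-+] → (-0.0765, 1.88662, 0.4565)–(-0.0765, 1.38028, 0.291935)  len=0.5324
  (v12,v16,v17) [+--] → (-0.0765, 1.38028, 0.291935)–(-0.0765, 1.35001, 0.2821)  len=0.0318
  (v12,v17,v13) [+-+] → (-0.0765, 1.35001, 0.2821)–(-0.0765, 1.35001, -0.237923)  len=0.5200
  (v13,v17,v18) [+--] → (-0.0765, 1.35001, -0.237923)–(-0.0765, 1.35001, -0.2821)  len=0.0442
  (v13,v18,v14) [+-+] → (-0.0765, 1.35001, -0.2821)–(-0.0765, 1.8446, -0.442844)  len=0.5200
  (v14,v18,v19) [+--] → (-0.0765, 1.8446, -0.442844)–(-0.0765, 1.88662, -0.4565)  len=0.0442
  (v14,v19,v10) [+-+] → (-0.0765, 1.88662, -0.4565)–(-0.0765, 2.19961, -0.0257444)  len=0.5325
  (v10,v19,v15) [+--] → (-0.0765, 2.19961, -0.0257444)–(-0.0765, 2.21831, 0)  len=0.0318
  (v25,v30,v26) [-+-] → (-0.0765, -2.21831, 0)–(-0.0765, -2.19961, 0.0257444)  len=0.0318
  (v26,v30,v31) [-++] → (-0.0765, -2.19961, 0.0257444)–(-0.0765, -1.88662, 0.4565)  len=0.5325
  (v26,v31,v27) [-+-] → (-0.0765, -1.88662, 0.4565)–(-0.0765, -1.8446, 0.442844)  len=0.0442
  (v27,v31,v32) [-++] → (-0.0765, -1.8446, 0.442844)–(-0.0765, -1.35001, 0.2821)  len=0.5200
  (v27,v32,v28) [-+-] → (-0.0765, -1.35001, 0.2821)–(-0.0765, -1.35001, 0.237923)  len=0.0442
  (v28,v32,v33) [-++] → (-0.0765, -1.35001, 0.237923)–(-0.0765, -1.35001, -0.2821)  len=0.5200
  (v28,v33,v29) [-+-] → (-0.0765, -1.35001, -0.2821)–(-0.0765, -1.38028, -0.291935)  len=0.0318
  (v29,v33,v34) [-++] → (-0.0765, -1.38028, -0.291935)–(-0.0765, -1.88662, -0.4565)  len=0.5324
  (v29,v34,v25) [-+-] → (-0.0765, -1.88662, -0.4565)–(-0.0765, -1.90256, -0.43455)  len=0.0271
  (v25,v34,v30) [-++] → (-0.0765, -1.90256, -0.43455)–(-0.0765, -2.21831, 0)  len=0.5372

Chained into 2 loop(s):
  loop 1: 10 segments, perimeter = 2.8212
  loop 2: 10 segments, perimeter = 2.8212
Total perimeter = 5.642

loops=2 perimeter=5.642


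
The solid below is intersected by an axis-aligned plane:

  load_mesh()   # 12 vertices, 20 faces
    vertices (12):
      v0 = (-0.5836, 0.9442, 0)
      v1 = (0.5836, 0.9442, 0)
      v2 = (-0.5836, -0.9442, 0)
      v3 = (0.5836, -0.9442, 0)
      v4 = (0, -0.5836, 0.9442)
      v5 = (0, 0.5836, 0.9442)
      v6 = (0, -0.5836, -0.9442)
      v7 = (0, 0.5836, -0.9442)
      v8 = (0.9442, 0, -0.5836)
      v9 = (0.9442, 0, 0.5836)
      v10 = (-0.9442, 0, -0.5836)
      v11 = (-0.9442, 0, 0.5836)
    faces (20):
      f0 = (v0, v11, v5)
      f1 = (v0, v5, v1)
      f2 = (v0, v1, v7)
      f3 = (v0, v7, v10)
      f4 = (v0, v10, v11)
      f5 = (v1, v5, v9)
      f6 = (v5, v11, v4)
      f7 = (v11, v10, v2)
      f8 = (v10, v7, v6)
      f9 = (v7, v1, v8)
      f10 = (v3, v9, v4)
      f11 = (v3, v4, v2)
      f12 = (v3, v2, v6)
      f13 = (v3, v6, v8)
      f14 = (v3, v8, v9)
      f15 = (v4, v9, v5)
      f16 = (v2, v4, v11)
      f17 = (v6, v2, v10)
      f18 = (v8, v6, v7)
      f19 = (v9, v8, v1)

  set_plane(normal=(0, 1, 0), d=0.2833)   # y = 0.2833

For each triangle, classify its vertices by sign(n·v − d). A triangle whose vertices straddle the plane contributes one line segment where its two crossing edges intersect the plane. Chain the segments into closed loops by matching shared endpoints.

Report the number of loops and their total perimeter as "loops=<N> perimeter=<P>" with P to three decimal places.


loops=1 perimeter=5.695

Straddling triangles (10 of 20):
  (v0,v11,v5) [+-+] → (-0.836005, 0.2833, 0.408495)–(-0.485852, 0.2833, 0.758648)  len=0.4952
  (v0,v7,v10) [++-] → (-0.485852, 0.2833, -0.758648)–(-0.836005, 0.2833, -0.408495)  len=0.4952
  (v0,v10,v11) [+--] → (-0.836005, 0.2833, -0.408495)–(-0.836005, 0.2833, 0.408495)  len=0.8170
  (v1,v5,v9) [++-] → (0.485852, 0.2833, 0.758648)–(0.836005, 0.2833, 0.408495)  len=0.4952
  (v5,v11,v4) [+--] → (-0.485852, 0.2833, 0.758648)–(0, 0.2833, 0.9442)  len=0.5201
  (v10,v7,v6) [-+-] → (-0.485852, 0.2833, -0.758648)–(0, 0.2833, -0.9442)  len=0.5201
  (v7,v1,v8) [++-] → (0.836005, 0.2833, -0.408495)–(0.485852, 0.2833, -0.758648)  len=0.4952
  (v4,v9,v5) [--+] → (0.485852, 0.2833, 0.758648)–(0, 0.2833, 0.9442)  len=0.5201
  (v8,v6,v7) [--+] → (0, 0.2833, -0.9442)–(0.485852, 0.2833, -0.758648)  len=0.5201
  (v9,v8,v1) [--+] → (0.836005, 0.2833, -0.408495)–(0.836005, 0.2833, 0.408495)  len=0.8170

Chained into 1 loop(s):
  loop 1: 10 segments, perimeter = 5.6951
Total perimeter = 5.695


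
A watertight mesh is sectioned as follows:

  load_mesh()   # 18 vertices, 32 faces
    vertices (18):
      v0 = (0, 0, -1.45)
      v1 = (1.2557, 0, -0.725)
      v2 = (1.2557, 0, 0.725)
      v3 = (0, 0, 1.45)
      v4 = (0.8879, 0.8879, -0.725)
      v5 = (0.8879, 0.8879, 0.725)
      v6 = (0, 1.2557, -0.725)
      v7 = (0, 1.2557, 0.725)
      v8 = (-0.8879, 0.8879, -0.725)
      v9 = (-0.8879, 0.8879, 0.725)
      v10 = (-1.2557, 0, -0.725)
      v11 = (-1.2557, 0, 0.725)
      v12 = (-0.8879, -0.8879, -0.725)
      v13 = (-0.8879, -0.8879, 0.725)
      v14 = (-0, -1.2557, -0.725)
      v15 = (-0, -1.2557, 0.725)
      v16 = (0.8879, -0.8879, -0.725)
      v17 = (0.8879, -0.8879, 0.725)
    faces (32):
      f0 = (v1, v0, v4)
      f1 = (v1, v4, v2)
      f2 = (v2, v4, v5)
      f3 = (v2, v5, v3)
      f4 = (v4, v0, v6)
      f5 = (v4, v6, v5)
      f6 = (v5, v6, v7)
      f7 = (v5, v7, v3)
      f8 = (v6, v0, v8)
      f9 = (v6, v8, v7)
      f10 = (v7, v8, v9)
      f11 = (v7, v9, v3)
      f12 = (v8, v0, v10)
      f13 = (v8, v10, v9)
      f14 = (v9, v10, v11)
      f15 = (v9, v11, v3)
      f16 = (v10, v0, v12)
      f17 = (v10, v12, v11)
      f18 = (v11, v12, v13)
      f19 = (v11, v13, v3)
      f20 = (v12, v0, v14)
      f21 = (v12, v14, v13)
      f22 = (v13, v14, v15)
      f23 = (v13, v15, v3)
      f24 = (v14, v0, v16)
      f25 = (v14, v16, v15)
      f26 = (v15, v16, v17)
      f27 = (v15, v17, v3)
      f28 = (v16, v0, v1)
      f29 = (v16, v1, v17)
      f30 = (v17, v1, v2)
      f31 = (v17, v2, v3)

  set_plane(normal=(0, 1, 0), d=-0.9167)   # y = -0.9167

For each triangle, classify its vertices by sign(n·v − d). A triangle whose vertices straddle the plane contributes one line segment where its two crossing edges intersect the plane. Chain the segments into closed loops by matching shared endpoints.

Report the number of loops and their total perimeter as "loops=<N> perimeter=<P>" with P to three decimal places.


loops=1 perimeter=6.266

Straddling triangles (8 of 32):
  (v12,v0,v14) [++-] → (0, -0.9167, -0.920727)–(-0.818374, -0.9167, -0.725)  len=0.8415
  (v12,v14,v13) [+-+] → (-0.818374, -0.9167, -0.725)–(-0.818374, -0.9167, 0.61146)  len=1.3365
  (v13,v14,v15) [+--] → (-0.818374, -0.9167, 0.61146)–(-0.818374, -0.9167, 0.725)  len=0.1135
  (v13,v15,v3) [+-+] → (-0.818374, -0.9167, 0.725)–(0, -0.9167, 0.920727)  len=0.8415
  (v14,v0,v16) [-++] → (0, -0.9167, -0.920727)–(0.818374, -0.9167, -0.725)  len=0.8415
  (v14,v16,v15) [-+-] → (0.818374, -0.9167, -0.725)–(0.818374, -0.9167, -0.61146)  len=0.1135
  (v15,v16,v17) [-++] → (0.818374, -0.9167, -0.61146)–(0.818374, -0.9167, 0.725)  len=1.3365
  (v15,v17,v3) [-++] → (0.818374, -0.9167, 0.725)–(0, -0.9167, 0.920727)  len=0.8415

Chained into 1 loop(s):
  loop 1: 8 segments, perimeter = 6.2658
Total perimeter = 6.266


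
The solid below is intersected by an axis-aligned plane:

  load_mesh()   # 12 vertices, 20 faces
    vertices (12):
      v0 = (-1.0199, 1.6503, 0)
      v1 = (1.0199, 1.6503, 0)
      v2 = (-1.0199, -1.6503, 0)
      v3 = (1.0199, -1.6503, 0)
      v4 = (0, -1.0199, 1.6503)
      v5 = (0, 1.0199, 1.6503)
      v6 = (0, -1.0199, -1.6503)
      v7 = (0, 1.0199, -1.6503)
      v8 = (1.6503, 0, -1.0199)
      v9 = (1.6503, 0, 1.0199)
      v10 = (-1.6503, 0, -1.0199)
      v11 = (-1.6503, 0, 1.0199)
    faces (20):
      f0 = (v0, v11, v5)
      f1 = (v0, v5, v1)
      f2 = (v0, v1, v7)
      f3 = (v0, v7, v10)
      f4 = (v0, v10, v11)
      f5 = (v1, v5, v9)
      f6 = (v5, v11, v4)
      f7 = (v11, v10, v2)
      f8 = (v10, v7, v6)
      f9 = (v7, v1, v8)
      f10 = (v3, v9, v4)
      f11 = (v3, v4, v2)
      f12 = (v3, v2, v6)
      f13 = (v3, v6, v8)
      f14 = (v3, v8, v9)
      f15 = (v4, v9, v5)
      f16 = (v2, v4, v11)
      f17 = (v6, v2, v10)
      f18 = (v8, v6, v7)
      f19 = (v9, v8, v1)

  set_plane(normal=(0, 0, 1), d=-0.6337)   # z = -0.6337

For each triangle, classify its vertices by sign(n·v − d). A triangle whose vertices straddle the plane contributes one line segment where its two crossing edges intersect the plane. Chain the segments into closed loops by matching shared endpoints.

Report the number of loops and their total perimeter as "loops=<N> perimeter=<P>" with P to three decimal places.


Straddling triangles (10 of 20):
  (v0,v1,v7) [++-] → (0.628268, 1.40823, -0.6337)–(-0.628268, 1.40823, -0.6337)  len=1.2565
  (v0,v7,v10) [+--] → (-0.628268, 1.40823, -0.6337)–(-1.41159, 0.62491, -0.6337)  len=1.1078
  (v0,v10,v11) [+-+] → (-1.41159, 0.62491, -0.6337)–(-1.6503, 0, -0.6337)  len=0.6690
  (v11,v10,v2) [+-+] → (-1.6503, 0, -0.6337)–(-1.41159, -0.62491, -0.6337)  len=0.6690
  (v7,v1,v8) [-+-] → (0.628268, 1.40823, -0.6337)–(1.41159, 0.62491, -0.6337)  len=1.1078
  (v3,v2,v6) [++-] → (-0.628268, -1.40823, -0.6337)–(0.628268, -1.40823, -0.6337)  len=1.2565
  (v3,v6,v8) [+--] → (0.628268, -1.40823, -0.6337)–(1.41159, -0.62491, -0.6337)  len=1.1078
  (v3,v8,v9) [+-+] → (1.41159, -0.62491, -0.6337)–(1.6503, 0, -0.6337)  len=0.6690
  (v6,v2,v10) [-+-] → (-0.628268, -1.40823, -0.6337)–(-1.41159, -0.62491, -0.6337)  len=1.1078
  (v9,v8,v1) [+-+] → (1.6503, 0, -0.6337)–(1.41159, 0.62491, -0.6337)  len=0.6690

Chained into 1 loop(s):
  loop 1: 10 segments, perimeter = 9.6200
Total perimeter = 9.620

loops=1 perimeter=9.620


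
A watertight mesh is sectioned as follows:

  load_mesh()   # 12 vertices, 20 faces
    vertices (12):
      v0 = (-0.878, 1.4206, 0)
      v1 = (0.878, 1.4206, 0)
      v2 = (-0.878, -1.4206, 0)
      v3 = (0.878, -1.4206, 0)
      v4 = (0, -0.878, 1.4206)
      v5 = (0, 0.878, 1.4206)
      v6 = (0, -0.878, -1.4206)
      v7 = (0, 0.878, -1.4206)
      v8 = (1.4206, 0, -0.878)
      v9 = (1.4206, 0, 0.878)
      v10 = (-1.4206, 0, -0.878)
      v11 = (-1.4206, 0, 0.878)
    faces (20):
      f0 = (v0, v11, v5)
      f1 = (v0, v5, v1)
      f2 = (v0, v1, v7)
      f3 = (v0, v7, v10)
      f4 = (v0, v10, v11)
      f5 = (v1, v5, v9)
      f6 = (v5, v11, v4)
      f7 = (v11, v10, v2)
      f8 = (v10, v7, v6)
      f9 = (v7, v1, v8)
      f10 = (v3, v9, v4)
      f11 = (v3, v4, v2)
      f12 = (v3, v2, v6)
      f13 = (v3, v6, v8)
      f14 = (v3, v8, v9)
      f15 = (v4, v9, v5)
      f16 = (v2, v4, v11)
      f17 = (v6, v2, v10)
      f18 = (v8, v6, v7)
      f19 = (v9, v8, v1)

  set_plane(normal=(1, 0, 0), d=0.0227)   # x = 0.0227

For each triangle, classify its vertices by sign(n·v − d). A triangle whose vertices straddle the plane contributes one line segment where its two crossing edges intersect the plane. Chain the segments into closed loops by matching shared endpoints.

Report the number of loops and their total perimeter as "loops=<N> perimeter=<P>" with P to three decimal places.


loops=1 perimeter=9.540

Straddling triangles (10 of 20):
  (v0,v5,v1) [--+] → (0.0227, 0.892028, 1.38387)–(0.0227, 1.4206, 0)  len=1.4814
  (v0,v1,v7) [-+-] → (0.0227, 1.4206, 0)–(0.0227, 0.892028, -1.38387)  len=1.4814
  (v1,v5,v9) [+-+] → (0.0227, 0.892028, 1.38387)–(0.0227, 0.86397, 1.41193)  len=0.0397
  (v7,v1,v8) [-++] → (0.0227, 0.892028, -1.38387)–(0.0227, 0.86397, -1.41193)  len=0.0397
  (v3,v9,v4) [++-] → (0.0227, -0.86397, 1.41193)–(0.0227, -0.892028, 1.38387)  len=0.0397
  (v3,v4,v2) [+--] → (0.0227, -0.892028, 1.38387)–(0.0227, -1.4206, 0)  len=1.4814
  (v3,v2,v6) [+--] → (0.0227, -1.4206, 0)–(0.0227, -0.892028, -1.38387)  len=1.4814
  (v3,v6,v8) [+-+] → (0.0227, -0.892028, -1.38387)–(0.0227, -0.86397, -1.41193)  len=0.0397
  (v4,v9,v5) [-+-] → (0.0227, -0.86397, 1.41193)–(0.0227, 0.86397, 1.41193)  len=1.7279
  (v8,v6,v7) [+--] → (0.0227, -0.86397, -1.41193)–(0.0227, 0.86397, -1.41193)  len=1.7279

Chained into 1 loop(s):
  loop 1: 10 segments, perimeter = 9.5401
Total perimeter = 9.540


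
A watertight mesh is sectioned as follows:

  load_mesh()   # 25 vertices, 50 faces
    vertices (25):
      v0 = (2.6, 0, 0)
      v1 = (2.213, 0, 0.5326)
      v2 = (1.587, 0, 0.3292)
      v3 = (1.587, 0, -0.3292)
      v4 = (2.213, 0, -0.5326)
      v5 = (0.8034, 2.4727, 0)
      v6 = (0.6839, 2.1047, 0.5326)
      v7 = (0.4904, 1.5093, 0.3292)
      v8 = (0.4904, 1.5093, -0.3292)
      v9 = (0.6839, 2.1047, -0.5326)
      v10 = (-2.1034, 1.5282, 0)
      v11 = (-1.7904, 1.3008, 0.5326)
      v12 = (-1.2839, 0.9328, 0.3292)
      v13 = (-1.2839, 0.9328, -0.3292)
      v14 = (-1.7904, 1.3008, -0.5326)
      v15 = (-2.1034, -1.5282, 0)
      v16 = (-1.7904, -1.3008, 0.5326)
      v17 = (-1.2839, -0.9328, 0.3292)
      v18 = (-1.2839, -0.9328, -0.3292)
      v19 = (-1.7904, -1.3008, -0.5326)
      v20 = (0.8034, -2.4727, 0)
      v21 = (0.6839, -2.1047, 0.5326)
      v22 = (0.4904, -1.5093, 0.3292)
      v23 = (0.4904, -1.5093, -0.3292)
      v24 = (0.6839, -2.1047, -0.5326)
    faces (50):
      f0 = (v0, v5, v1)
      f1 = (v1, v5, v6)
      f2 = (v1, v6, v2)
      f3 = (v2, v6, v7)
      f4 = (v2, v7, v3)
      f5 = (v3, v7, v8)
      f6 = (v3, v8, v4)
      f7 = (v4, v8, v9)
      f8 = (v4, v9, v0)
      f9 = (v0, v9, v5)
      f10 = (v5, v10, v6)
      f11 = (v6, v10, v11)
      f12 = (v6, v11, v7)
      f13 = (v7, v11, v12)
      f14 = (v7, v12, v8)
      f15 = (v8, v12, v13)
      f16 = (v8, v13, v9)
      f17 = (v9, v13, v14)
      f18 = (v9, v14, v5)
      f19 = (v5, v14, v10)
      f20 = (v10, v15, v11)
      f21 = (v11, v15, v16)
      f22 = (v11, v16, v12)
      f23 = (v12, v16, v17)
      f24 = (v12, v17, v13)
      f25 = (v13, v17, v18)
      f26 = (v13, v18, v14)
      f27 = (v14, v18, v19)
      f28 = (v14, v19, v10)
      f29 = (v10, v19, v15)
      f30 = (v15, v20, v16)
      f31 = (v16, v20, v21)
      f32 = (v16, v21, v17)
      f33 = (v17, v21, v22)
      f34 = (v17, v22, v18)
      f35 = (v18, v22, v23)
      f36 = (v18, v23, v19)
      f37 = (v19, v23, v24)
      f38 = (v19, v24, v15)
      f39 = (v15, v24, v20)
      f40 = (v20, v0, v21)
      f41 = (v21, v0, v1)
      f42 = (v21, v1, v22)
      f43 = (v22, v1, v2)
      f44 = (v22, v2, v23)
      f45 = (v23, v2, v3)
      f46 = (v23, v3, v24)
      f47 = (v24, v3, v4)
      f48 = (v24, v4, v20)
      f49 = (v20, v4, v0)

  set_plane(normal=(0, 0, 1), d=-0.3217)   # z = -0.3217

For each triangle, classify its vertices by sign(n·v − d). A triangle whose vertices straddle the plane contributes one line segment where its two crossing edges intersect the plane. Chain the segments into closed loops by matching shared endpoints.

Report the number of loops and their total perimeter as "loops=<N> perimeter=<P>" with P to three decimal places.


Straddling triangles (20 of 50):
  (v2,v7,v3) [++-] → (1.57451, 0.0171928, -0.3217)–(1.587, 0, -0.3217)  len=0.0213
  (v3,v7,v8) [-+-] → (1.57451, 0.0171928, -0.3217)–(0.4904, 1.5093, -0.3217)  len=1.8444
  (v4,v9,v0) [--+] → (1.44264, 1.27128, -0.3217)–(2.36625, 0, -0.3217)  len=1.5714
  (v0,v9,v5) [+-+] → (1.44264, 1.27128, -0.3217)–(0.73122, 2.25042, -0.3217)  len=1.2103
  (v7,v12,v8) [++-] → (0.470189, 1.50273, -0.3217)–(0.4904, 1.5093, -0.3217)  len=0.0213
  (v8,v12,v13) [-+-] → (0.470189, 1.50273, -0.3217)–(-1.2839, 0.9328, -0.3217)  len=1.8444
  (v9,v14,v5) [--+] → (-0.763302, 1.76485, -0.3217)–(0.73122, 2.25042, -0.3217)  len=1.5714
  (v5,v14,v10) [+-+] → (-0.763302, 1.76485, -0.3217)–(-1.91434, 1.39085, -0.3217)  len=1.2103
  (v12,v17,v13) [++-] → (-1.2839, 0.911548, -0.3217)–(-1.2839, 0.9328, -0.3217)  len=0.0213
  (v13,v17,v18) [-+-] → (-1.2839, 0.911548, -0.3217)–(-1.2839, -0.9328, -0.3217)  len=1.8443
  (v14,v19,v10) [--+] → (-1.91434, -0.180567, -0.3217)–(-1.91434, 1.39085, -0.3217)  len=1.5714
  (v10,v19,v15) [+-+] → (-1.91434, -0.180567, -0.3217)–(-1.91434, -1.39085, -0.3217)  len=1.2103
  (v17,v22,v18) [++-] → (-1.26369, -0.939367, -0.3217)–(-1.2839, -0.9328, -0.3217)  len=0.0213
  (v18,v22,v23) [-+-] → (-1.26369, -0.939367, -0.3217)–(0.4904, -1.5093, -0.3217)  len=1.8444
  (v19,v24,v15) [--+] → (-0.419821, -1.87642, -0.3217)–(-1.91434, -1.39085, -0.3217)  len=1.5714
  (v15,v24,v20) [+-+] → (-0.419821, -1.87642, -0.3217)–(0.73122, -2.25042, -0.3217)  len=1.2103
  (v22,v2,v23) [++-] → (0.502892, -1.49211, -0.3217)–(0.4904, -1.5093, -0.3217)  len=0.0213
  (v23,v2,v3) [-+-] → (0.502892, -1.49211, -0.3217)–(1.587, 0, -0.3217)  len=1.8444
  (v24,v4,v20) [--+] → (1.65482, -0.979145, -0.3217)–(0.73122, -2.25042, -0.3217)  len=1.5714
  (v20,v4,v0) [+-+] → (1.65482, -0.979145, -0.3217)–(2.36625, 0, -0.3217)  len=1.2103

Chained into 2 loop(s):
  loop 1: 10 segments, perimeter = 9.3280
  loop 2: 10 segments, perimeter = 13.9084
Total perimeter = 23.236

loops=2 perimeter=23.236


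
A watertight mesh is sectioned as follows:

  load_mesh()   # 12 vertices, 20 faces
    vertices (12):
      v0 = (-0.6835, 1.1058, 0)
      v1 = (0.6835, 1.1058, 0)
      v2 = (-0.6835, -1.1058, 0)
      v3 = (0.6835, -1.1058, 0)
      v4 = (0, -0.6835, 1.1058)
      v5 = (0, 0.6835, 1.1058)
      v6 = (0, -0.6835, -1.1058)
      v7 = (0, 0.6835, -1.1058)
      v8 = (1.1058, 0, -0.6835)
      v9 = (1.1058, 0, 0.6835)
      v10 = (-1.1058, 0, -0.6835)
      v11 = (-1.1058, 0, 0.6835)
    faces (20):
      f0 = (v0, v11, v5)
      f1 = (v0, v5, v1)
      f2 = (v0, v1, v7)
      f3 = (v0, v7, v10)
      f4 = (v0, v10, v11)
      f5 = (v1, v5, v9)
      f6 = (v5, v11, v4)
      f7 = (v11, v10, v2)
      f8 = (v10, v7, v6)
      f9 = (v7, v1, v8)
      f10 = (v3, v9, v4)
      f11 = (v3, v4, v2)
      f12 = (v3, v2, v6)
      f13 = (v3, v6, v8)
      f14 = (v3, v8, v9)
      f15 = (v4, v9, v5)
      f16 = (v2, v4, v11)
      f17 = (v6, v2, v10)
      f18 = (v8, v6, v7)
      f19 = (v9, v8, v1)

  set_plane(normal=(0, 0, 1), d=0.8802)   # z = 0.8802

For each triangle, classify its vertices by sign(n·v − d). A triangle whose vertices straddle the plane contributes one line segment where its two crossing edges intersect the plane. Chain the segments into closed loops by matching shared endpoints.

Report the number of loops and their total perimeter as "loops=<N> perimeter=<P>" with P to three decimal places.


Straddling triangles (8 of 20):
  (v0,v11,v5) [--+] → (-0.590738, 0.318362, 0.8802)–(-0.139444, 0.769656, 0.8802)  len=0.6382
  (v0,v5,v1) [-+-] → (-0.139444, 0.769656, 0.8802)–(0.139444, 0.769656, 0.8802)  len=0.2789
  (v1,v5,v9) [-+-] → (0.139444, 0.769656, 0.8802)–(0.590738, 0.318362, 0.8802)  len=0.6382
  (v5,v11,v4) [+-+] → (-0.590738, 0.318362, 0.8802)–(-0.590738, -0.318362, 0.8802)  len=0.6367
  (v3,v9,v4) [--+] → (0.590738, -0.318362, 0.8802)–(0.139444, -0.769656, 0.8802)  len=0.6382
  (v3,v4,v2) [-+-] → (0.139444, -0.769656, 0.8802)–(-0.139444, -0.769656, 0.8802)  len=0.2789
  (v4,v9,v5) [+-+] → (0.590738, -0.318362, 0.8802)–(0.590738, 0.318362, 0.8802)  len=0.6367
  (v2,v4,v11) [-+-] → (-0.139444, -0.769656, 0.8802)–(-0.590738, -0.318362, 0.8802)  len=0.6382

Chained into 1 loop(s):
  loop 1: 8 segments, perimeter = 4.3841
Total perimeter = 4.384

loops=1 perimeter=4.384


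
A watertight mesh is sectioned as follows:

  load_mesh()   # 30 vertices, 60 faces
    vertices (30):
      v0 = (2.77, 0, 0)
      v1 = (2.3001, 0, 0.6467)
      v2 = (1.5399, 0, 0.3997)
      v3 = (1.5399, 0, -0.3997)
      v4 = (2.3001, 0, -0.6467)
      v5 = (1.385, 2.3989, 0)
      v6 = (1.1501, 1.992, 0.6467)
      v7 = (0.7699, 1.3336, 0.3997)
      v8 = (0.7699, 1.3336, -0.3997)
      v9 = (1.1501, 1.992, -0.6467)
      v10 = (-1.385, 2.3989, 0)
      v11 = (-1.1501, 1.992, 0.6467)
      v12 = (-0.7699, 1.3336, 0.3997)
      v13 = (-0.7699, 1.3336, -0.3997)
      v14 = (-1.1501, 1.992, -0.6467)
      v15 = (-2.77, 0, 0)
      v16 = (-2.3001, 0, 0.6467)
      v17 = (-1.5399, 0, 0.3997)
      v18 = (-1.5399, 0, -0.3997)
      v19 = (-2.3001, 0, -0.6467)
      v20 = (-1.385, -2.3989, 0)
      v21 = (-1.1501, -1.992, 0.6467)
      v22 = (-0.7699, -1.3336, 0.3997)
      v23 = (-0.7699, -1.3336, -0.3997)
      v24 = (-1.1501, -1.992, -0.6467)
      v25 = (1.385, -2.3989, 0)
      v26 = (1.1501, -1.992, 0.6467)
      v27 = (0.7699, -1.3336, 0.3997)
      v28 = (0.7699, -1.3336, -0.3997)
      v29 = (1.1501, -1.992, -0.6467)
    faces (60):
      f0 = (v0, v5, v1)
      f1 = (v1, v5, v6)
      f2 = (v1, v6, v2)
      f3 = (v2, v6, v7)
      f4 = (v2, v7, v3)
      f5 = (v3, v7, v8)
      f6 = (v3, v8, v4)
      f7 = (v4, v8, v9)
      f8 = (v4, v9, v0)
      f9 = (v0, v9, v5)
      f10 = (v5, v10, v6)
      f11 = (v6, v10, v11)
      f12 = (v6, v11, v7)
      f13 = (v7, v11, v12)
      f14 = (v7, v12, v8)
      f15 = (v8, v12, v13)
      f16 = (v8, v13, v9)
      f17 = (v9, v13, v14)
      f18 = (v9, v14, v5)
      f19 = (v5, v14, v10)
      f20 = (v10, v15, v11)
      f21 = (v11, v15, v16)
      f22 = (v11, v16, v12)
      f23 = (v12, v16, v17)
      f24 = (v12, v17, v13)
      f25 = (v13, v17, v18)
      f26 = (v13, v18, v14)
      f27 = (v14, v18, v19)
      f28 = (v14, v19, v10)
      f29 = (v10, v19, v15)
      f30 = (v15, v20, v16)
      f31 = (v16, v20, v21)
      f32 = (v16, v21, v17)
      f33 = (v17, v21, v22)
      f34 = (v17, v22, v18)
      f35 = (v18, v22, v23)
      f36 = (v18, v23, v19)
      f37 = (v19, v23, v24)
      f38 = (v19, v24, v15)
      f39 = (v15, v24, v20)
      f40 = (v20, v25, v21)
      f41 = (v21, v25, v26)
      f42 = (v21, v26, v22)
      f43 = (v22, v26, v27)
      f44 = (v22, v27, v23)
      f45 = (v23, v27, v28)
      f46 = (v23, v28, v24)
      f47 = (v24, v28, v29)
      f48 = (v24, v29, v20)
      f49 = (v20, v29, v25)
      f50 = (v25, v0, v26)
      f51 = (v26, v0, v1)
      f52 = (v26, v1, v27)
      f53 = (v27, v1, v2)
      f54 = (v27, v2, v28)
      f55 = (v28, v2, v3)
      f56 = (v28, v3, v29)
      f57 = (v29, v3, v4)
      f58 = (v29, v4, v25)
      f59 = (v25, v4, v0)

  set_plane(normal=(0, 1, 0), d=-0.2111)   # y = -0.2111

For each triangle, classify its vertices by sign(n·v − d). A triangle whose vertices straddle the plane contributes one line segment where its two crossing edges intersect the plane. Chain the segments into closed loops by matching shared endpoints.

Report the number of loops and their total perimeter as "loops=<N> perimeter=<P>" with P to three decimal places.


Straddling triangles (20 of 60):
  (v15,v20,v16) [+-+] → (-2.64812, -0.2111, 0)–(-2.21957, -0.2111, 0.589791)  len=0.7290
  (v16,v20,v21) [+--] → (-2.21957, -0.2111, 0.589791)–(-2.17823, -0.2111, 0.6467)  len=0.0703
  (v16,v21,v17) [+-+] → (-2.17823, -0.2111, 0.6467)–(-1.49859, -0.2111, 0.425876)  len=0.7146
  (v17,v21,v22) [+--] → (-1.49859, -0.2111, 0.425876)–(-1.41801, -0.2111, 0.3997)  len=0.0847
  (v17,v22,v18) [+-+] → (-1.41801, -0.2111, 0.3997)–(-1.41801, -0.2111, -0.27316)  len=0.6729
  (v18,v22,v23) [+--] → (-1.41801, -0.2111, -0.27316)–(-1.41801, -0.2111, -0.3997)  len=0.1265
  (v18,v23,v19) [+-+] → (-1.41801, -0.2111, -0.3997)–(-2.05788, -0.2111, -0.607602)  len=0.6728
  (v19,v23,v24) [+--] → (-2.05788, -0.2111, -0.607602)–(-2.17823, -0.2111, -0.6467)  len=0.1265
  (v19,v24,v15) [+-+] → (-2.17823, -0.2111, -0.6467)–(-2.59833, -0.2111, -0.0685333)  len=0.7147
  (v15,v24,v20) [+--] → (-2.59833, -0.2111, -0.0685333)–(-2.64812, -0.2111, 0)  len=0.0847
  (v25,v0,v26) [-+-] → (2.64812, -0.2111, 0)–(2.59833, -0.2111, 0.0685333)  len=0.0847
  (v26,v0,v1) [-++] → (2.59833, -0.2111, 0.0685333)–(2.17823, -0.2111, 0.6467)  len=0.7147
  (v26,v1,v27) [-+-] → (2.17823, -0.2111, 0.6467)–(2.05788, -0.2111, 0.607602)  len=0.1265
  (v27,v1,v2) [-++] → (2.05788, -0.2111, 0.607602)–(1.41801, -0.2111, 0.3997)  len=0.6728
  (v27,v2,v28) [-+-] → (1.41801, -0.2111, 0.3997)–(1.41801, -0.2111, 0.27316)  len=0.1265
  (v28,v2,v3) [-++] → (1.41801, -0.2111, 0.27316)–(1.41801, -0.2111, -0.3997)  len=0.6729
  (v28,v3,v29) [-+-] → (1.41801, -0.2111, -0.3997)–(1.49859, -0.2111, -0.425876)  len=0.0847
  (v29,v3,v4) [-++] → (1.49859, -0.2111, -0.425876)–(2.17823, -0.2111, -0.6467)  len=0.7146
  (v29,v4,v25) [-+-] → (2.17823, -0.2111, -0.6467)–(2.21957, -0.2111, -0.589791)  len=0.0703
  (v25,v4,v0) [-++] → (2.21957, -0.2111, -0.589791)–(2.64812, -0.2111, 0)  len=0.7290

Chained into 2 loop(s):
  loop 1: 10 segments, perimeter = 3.9968
  loop 2: 10 segments, perimeter = 3.9968
Total perimeter = 7.994

loops=2 perimeter=7.994


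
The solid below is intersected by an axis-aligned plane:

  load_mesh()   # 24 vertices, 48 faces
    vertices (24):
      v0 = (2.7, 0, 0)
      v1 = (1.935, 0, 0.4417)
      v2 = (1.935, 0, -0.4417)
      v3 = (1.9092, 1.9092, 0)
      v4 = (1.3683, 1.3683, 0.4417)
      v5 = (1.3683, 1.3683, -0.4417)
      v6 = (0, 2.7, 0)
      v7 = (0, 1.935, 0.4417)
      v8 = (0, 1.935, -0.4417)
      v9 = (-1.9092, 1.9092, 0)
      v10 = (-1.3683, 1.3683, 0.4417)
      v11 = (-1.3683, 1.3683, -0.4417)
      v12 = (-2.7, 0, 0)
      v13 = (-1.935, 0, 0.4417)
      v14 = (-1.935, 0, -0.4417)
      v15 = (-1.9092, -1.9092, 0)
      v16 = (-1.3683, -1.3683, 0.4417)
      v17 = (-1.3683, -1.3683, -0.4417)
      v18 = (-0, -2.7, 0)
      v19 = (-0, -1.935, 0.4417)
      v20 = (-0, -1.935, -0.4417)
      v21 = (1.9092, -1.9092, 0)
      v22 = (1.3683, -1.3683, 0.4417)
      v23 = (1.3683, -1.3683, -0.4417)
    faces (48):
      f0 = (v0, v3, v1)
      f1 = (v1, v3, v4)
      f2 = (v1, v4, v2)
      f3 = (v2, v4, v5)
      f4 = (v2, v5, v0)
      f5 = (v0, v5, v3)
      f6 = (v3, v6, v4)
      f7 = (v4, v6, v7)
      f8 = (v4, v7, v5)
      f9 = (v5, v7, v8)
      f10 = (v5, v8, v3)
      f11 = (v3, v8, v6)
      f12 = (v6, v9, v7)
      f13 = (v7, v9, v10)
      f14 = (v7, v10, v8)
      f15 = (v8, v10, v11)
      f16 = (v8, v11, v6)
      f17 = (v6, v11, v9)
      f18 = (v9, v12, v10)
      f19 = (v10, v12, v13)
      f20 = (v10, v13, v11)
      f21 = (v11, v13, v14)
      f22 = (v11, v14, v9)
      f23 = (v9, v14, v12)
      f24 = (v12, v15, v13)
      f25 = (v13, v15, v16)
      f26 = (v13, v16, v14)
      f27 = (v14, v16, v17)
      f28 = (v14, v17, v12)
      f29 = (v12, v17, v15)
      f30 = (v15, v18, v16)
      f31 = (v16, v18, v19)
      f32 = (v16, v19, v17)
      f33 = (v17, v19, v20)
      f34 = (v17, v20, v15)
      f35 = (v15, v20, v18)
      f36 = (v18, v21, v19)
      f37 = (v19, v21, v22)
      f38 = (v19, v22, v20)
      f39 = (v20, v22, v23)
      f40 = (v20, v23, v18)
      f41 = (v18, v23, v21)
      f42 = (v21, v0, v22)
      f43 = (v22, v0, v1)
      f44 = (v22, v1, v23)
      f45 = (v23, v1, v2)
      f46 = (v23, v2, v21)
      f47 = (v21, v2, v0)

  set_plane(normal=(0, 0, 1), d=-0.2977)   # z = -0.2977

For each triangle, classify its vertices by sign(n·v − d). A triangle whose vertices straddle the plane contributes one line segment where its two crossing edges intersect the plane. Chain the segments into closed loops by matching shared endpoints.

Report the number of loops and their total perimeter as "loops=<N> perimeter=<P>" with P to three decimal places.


Straddling triangles (32 of 48):
  (v1,v4,v2) [++-] → (1.84262, 0.223042, -0.2977)–(1.935, 0, -0.2977)  len=0.2414
  (v2,v4,v5) [-+-] → (1.84262, 0.223042, -0.2977)–(1.3683, 1.3683, -0.2977)  len=1.2396
  (v2,v5,v0) [--+] → (1.80245, 0.922216, -0.2977)–(2.1844, 0, -0.2977)  len=0.9982
  (v0,v5,v3) [+-+] → (1.80245, 0.922216, -0.2977)–(1.54464, 1.54464, -0.2977)  len=0.6737
  (v4,v7,v5) [++-] → (1.14526, 1.46068, -0.2977)–(1.3683, 1.3683, -0.2977)  len=0.2414
  (v5,v7,v8) [-+-] → (1.14526, 1.46068, -0.2977)–(0, 1.935, -0.2977)  len=1.2396
  (v5,v8,v3) [--+] → (0.622424, 1.92659, -0.2977)–(1.54464, 1.54464, -0.2977)  len=0.9982
  (v3,v8,v6) [+-+] → (0.622424, 1.92659, -0.2977)–(0, 2.1844, -0.2977)  len=0.6737
  (v7,v10,v8) [++-] → (-0.223042, 1.84262, -0.2977)–(0, 1.935, -0.2977)  len=0.2414
  (v8,v10,v11) [-+-] → (-0.223042, 1.84262, -0.2977)–(-1.3683, 1.3683, -0.2977)  len=1.2396
  (v8,v11,v6) [--+] → (-0.922216, 1.80245, -0.2977)–(0, 2.1844, -0.2977)  len=0.9982
  (v6,v11,v9) [+-+] → (-0.922216, 1.80245, -0.2977)–(-1.54464, 1.54464, -0.2977)  len=0.6737
  (v10,v13,v11) [++-] → (-1.46068, 1.14526, -0.2977)–(-1.3683, 1.3683, -0.2977)  len=0.2414
  (v11,v13,v14) [-+-] → (-1.46068, 1.14526, -0.2977)–(-1.935, 0, -0.2977)  len=1.2396
  (v11,v14,v9) [--+] → (-1.92659, 0.622424, -0.2977)–(-1.54464, 1.54464, -0.2977)  len=0.9982
  (v9,v14,v12) [+-+] → (-1.92659, 0.622424, -0.2977)–(-2.1844, 0, -0.2977)  len=0.6737
  (v13,v16,v14) [++-] → (-1.84262, -0.223042, -0.2977)–(-1.935, 0, -0.2977)  len=0.2414
  (v14,v16,v17) [-+-] → (-1.84262, -0.223042, -0.2977)–(-1.3683, -1.3683, -0.2977)  len=1.2396
  (v14,v17,v12) [--+] → (-1.80245, -0.922216, -0.2977)–(-2.1844, 0, -0.2977)  len=0.9982
  (v12,v17,v15) [+-+] → (-1.80245, -0.922216, -0.2977)–(-1.54464, -1.54464, -0.2977)  len=0.6737
  (v16,v19,v17) [++-] → (-1.14526, -1.46068, -0.2977)–(-1.3683, -1.3683, -0.2977)  len=0.2414
  (v17,v19,v20) [-+-] → (-1.14526, -1.46068, -0.2977)–(0, -1.935, -0.2977)  len=1.2396
  (v17,v20,v15) [--+] → (-0.622424, -1.92659, -0.2977)–(-1.54464, -1.54464, -0.2977)  len=0.9982
  (v15,v20,v18) [+-+] → (-0.622424, -1.92659, -0.2977)–(0, -2.1844, -0.2977)  len=0.6737
  (v19,v22,v20) [++-] → (0.223042, -1.84262, -0.2977)–(0, -1.935, -0.2977)  len=0.2414
  (v20,v22,v23) [-+-] → (0.223042, -1.84262, -0.2977)–(1.3683, -1.3683, -0.2977)  len=1.2396
  (v20,v23,v18) [--+] → (0.922216, -1.80245, -0.2977)–(0, -2.1844, -0.2977)  len=0.9982
  (v18,v23,v21) [+-+] → (0.922216, -1.80245, -0.2977)–(1.54464, -1.54464, -0.2977)  len=0.6737
  (v22,v1,v23) [++-] → (1.46068, -1.14526, -0.2977)–(1.3683, -1.3683, -0.2977)  len=0.2414
  (v23,v1,v2) [-+-] → (1.46068, -1.14526, -0.2977)–(1.935, 0, -0.2977)  len=1.2396
  (v23,v2,v21) [--+] → (1.92659, -0.622424, -0.2977)–(1.54464, -1.54464, -0.2977)  len=0.9982
  (v21,v2,v0) [+-+] → (1.92659, -0.622424, -0.2977)–(2.1844, 0, -0.2977)  len=0.6737

Chained into 2 loop(s):
  loop 1: 16 segments, perimeter = 11.8481
  loop 2: 16 segments, perimeter = 13.3751
Total perimeter = 25.223

loops=2 perimeter=25.223
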